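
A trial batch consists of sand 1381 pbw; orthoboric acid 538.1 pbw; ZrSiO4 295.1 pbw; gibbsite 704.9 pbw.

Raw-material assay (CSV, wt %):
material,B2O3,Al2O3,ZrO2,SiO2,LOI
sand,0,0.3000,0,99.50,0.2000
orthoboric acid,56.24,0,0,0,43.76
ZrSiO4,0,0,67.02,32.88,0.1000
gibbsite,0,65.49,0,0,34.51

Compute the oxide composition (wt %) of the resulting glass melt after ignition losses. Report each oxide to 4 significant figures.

All arithmetic carries full precision from start to finish; mid-chain values are shown (rounded to 4 significant digits) as written; every reported result sees exactly one rounding; derived quantities (the totals, the yield, LOI, four oxide percentages, glass mass) are recomputed at exact precision from the weighed amounts on 2437 pbw of glass, exactly as shown in the problem or the answer.
Oxide masses out of the charge:
  B2O3: 538.1·0.5624 = 302.6 pbw
  Al2O3: 1381·0.003000 + 704.9·0.6549 = 465.8 pbw
  ZrO2: 295.1·0.6702 = 197.8 pbw
  SiO2: 1381·0.9950 + 295.1·0.3288 = 1471 pbw
LOI: 1381·0.002000 + 538.1·0.4376 + 295.1·0.001000 + 704.9·0.3451 = 481.8 pbw
batch − LOI leaves glass = 2919 − 481.8 = 2437 pbw (equal to the oxide-mass sum)
each oxide over glass, ×100, is wt %

Glass mass = 2437 pbw (batch 2919 − LOI 481.8).
Composition: B2O3 12.42%, Al2O3 19.11%, ZrO2 8.115%, SiO2 60.36%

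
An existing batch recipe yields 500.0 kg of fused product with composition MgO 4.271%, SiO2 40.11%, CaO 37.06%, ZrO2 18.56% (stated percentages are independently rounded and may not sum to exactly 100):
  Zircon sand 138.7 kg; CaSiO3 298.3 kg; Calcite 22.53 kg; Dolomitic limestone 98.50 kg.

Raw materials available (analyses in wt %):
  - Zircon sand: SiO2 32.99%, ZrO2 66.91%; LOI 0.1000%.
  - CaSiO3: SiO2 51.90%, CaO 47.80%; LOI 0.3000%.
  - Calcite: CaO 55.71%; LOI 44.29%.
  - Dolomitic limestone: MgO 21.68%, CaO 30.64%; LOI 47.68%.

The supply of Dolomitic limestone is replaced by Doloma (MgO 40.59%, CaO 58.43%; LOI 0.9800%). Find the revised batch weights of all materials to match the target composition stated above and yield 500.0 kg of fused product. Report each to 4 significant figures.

Every computation keeps full precision from start to finish — intermediates appear, with 4-significant-figure rounding, within the worked lines — exactly one rounding lands on every reported number — the derived quantities, which include glass mass, the four compositions, ignition loss, totals, the yield, are re-derived in full precision, as they appear in the problem or answer text, from the batch weights per 500.0 kg of glass.
Target oxide masses per 500.0 kg fused product:
  MgO: 4.271% × 500.0 = 21.36 kg
  SiO2: 40.11% × 500.0 = 200.6 kg
  CaO: 37.06% × 500.0 = 185.3 kg
  ZrO2: 18.56% × 500.0 = 92.80 kg
Balance tally, oxide-wise, working from each reported weight, against the basis in use (sum by sum, the targets are met modulo rounding of the values):
  MgO: 52.61·0.4059 = 21.35 kg (target 21.36 kg)
  SiO2: 138.7·0.3299 + 298.3·0.5190 = 200.6 kg (target 200.6 kg)
  CaO: 298.3·0.4780 + 21.53·0.5571 + 52.61·0.5843 = 185.3 kg (target 185.3 kg)
  ZrO2: 138.7·0.6691 = 92.80 kg (target 92.80 kg)
Glass-mass sanity pass: batch total minus LOI = 500.1 kg (the Σ of target masses is 500.0 kg; against the stated basis, 500.0 kg — rounding explains the deltas).
Adding the batch up: Σ batch = 511.1 kg; LOI loss = Σ batch·LOI = 11.08 kg; yield, glass over the total, = 97.83%.

Revised batch per 500.0 kg fused product:
  Zircon sand: 138.7 kg
  CaSiO3: 298.3 kg
  Calcite: 21.53 kg
  Doloma: 52.61 kg
Total batch = 511.1 kg; LOI loss = 11.08 kg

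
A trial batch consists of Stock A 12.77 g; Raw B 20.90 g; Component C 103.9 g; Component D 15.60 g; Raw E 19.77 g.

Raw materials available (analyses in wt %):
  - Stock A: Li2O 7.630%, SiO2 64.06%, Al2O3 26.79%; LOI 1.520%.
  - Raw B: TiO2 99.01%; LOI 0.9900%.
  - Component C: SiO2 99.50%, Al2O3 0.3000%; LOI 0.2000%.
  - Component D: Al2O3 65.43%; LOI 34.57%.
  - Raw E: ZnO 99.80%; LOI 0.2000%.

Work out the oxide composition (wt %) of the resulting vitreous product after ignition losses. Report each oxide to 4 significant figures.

Exact precision is kept throughout; values along the way are displayed, rounded to 4 significant figures, on the page. Each reported value undergoes a single rounding. All derived quantities are re-derived from the batch weights for 166.9 g of glass at full float precision (totals, LOI, glass mass, the yield, the five compositions) exactly as printed in the problem or the answer.
Mass of each oxide from the mix:
  ZnO: 19.77·0.9980 = 19.73 g
  Li2O: 12.77·0.07630 = 0.9744 g
  SiO2: 12.77·0.6406 + 103.9·0.9950 = 111.6 g
  TiO2: 20.90·0.9901 = 20.69 g
  Al2O3: 12.77·0.2679 + 103.9·0.003000 + 15.60·0.6543 = 13.94 g
LOI: 12.77·0.01520 + 20.90·0.009900 + 103.9·0.002000 + 15.60·0.3457 + 19.77·0.002000 = 6.041 g
Net of LOI, the glass mass = 172.9 − 6.041 = 166.9 g (equal to the oxide-mass sum)
each oxide over glass, ×100, is wt %

Glass mass = 166.9 g (batch 172.9 − LOI 6.041).
Composition: ZnO 11.82%, Li2O 0.5838%, SiO2 66.84%, TiO2 12.40%, Al2O3 8.352%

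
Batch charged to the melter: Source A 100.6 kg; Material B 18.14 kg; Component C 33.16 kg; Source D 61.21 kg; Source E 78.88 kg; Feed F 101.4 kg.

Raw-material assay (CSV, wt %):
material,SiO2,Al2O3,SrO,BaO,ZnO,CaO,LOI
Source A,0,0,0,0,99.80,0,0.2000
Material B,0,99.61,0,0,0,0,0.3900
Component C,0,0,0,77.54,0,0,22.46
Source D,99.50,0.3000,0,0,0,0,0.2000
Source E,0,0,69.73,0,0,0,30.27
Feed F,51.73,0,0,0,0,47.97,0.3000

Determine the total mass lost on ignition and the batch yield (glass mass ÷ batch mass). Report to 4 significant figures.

Values along the way are printed rounded off to 4 significant figures across the worked steps. The whole derivation keeps full precision all the way through — each reported value receives exactly one rounding. Derived quantities are re-derived starting from the weights at 361.4 kg of glass at full float precision (six oxide percentages, the totals, ignition loss, net glass mass, yield), as written in problem or answer.
Material-by-material LOI:
  Source A: 100.6 × 0.002000 = 0.2012 kg
  Material B: 18.14 × 0.003900 = 0.07075 kg
  Component C: 33.16 × 0.2246 = 7.448 kg
  Source D: 61.21 × 0.002000 = 0.1224 kg
  Source E: 78.88 × 0.3027 = 23.88 kg
  Feed F: 101.4 × 0.003000 = 0.3042 kg
Total LOI = 32.02 kg
Glass = batch − LOI = 393.4 − 32.02 = 361.4 kg

LOI loss = 32.02 kg; glass = 361.4 kg; yield = 91.86%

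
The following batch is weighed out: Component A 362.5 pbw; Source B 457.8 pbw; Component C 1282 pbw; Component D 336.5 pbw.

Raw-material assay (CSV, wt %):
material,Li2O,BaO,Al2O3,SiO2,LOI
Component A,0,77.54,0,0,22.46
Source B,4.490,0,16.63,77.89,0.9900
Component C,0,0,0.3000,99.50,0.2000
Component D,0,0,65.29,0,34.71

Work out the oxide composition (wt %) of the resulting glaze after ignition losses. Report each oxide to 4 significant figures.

Exact precision is maintained at all times. In-progress results are displayed, rounded to four significant digits, at each printed step. Each reported number receives exactly one rounding; derived quantities, which include four oxide percentages, net glass mass, the yield, LOI, the totals, are rebuilt at full precision, precisely as stated by question or answer, using the weight values per 2233 pbw of glass.
Oxide masses out of the charge:
  Li2O: 457.8·0.04490 = 20.56 pbw
  BaO: 362.5·0.7754 = 281.1 pbw
  Al2O3: 457.8·0.1663 + 1282·0.003000 + 336.5·0.6529 = 299.7 pbw
  SiO2: 457.8·0.7789 + 1282·0.9950 = 1632 pbw
LOI: 362.5·0.2246 + 457.8·0.009900 + 1282·0.002000 + 336.5·0.3471 = 205.3 pbw
The glass mass, total less LOI, = 2439 − 205.3 = 2233 pbw (matching Σ of the oxides)
each wt % is 100 × oxide ÷ glass

Glass mass = 2233 pbw (batch 2439 − LOI 205.3).
Composition: Li2O 0.9203%, BaO 12.58%, Al2O3 13.42%, SiO2 73.08%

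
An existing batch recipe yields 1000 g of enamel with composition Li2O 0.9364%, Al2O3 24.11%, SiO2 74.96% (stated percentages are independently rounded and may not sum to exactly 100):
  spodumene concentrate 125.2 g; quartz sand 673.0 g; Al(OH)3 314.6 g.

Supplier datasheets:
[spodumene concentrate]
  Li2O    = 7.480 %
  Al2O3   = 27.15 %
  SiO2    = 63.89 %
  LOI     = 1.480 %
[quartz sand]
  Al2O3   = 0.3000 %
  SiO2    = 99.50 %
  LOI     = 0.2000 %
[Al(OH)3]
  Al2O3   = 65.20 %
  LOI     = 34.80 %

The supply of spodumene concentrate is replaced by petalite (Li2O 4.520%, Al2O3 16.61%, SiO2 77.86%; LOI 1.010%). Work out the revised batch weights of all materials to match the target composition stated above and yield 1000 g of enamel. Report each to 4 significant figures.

Working values are displayed rounded to four significant digits alongside each step; each numeric step keeps exact precision in all steps; a single rounding produces each reported number — all derived quantities, including glass mass, ignition loss, the yield, three oxide percentages, totals, are computed using the weight values for 1000 g of glass in exact precision as quoted within the problem or answer text.
Target oxide masses per 1000 g enamel:
  Li2O: 0.9364% × 1000 = 9.364 g
  Al2O3: 24.11% × 1000 = 241.1 g
  SiO2: 74.96% × 1000 = 749.6 g
Per-oxide balance check applying the batch weights above, relative to the basis at hand (oxide sums agree with the targets up to rounding of the answer):
  Li2O: 207.2·0.04520 = 9.365 g (target 9.364 g)
  Al2O3: 207.2·0.1661 + 591.3·0.003000 + 314.3·0.6520 = 241.1 g (target 241.1 g)
  SiO2: 207.2·0.7786 + 591.3·0.9950 = 749.7 g (target 749.6 g)
Consistency of the glass mass: total batch − LOI = 1000 g (per-oxide target masses sum to 1000 g; the stated basis being 1000 g — a pure rounding effect).
Whole-batch sum: Σ batch = 1113 g; loss to ignition Σ batch·LOI = 112.7 g; the yield ratio, glass ÷ batch: 89.88%.

Revised batch per 1000 g enamel:
  petalite: 207.2 g
  quartz sand: 591.3 g
  Al(OH)3: 314.3 g
Total batch = 1113 g; LOI loss = 112.7 g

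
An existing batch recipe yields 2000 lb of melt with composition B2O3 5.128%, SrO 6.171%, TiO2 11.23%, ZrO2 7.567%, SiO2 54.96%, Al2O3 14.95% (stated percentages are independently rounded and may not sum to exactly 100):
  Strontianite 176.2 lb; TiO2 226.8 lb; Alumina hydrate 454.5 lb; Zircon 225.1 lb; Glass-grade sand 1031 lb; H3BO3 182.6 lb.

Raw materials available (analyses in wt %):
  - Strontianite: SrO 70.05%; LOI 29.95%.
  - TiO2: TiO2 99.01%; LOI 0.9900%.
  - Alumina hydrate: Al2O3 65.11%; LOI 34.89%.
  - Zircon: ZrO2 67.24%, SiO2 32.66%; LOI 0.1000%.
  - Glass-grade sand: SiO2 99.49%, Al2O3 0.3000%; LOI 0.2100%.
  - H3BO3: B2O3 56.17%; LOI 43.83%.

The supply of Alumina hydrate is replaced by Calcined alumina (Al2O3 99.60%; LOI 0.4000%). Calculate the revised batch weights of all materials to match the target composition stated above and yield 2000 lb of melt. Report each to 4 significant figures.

Revised batch per 2000 lb melt:
  Strontianite: 176.2 lb
  TiO2: 226.8 lb
  Calcined alumina: 297.1 lb
  Zircon: 225.1 lb
  Glass-grade sand: 1031 lb
  H3BO3: 182.6 lb
Total batch = 2139 lb; LOI loss = 138.6 lb

Working values are shown, with 4-significant-figure rounding, when written out. Every computation runs at full float precision all the way through. Every reported figure is rounded only once. Derived quantities, including the yield, the totals, the six compositions, glass mass, ignition loss, are recomputed using the weight values at 2000 lb of glass at exact precision as set out in problem or answer.
Oxide-by-oxide targets in 2000 lb melt:
  B2O3: 5.128% × 2000 = 102.6 lb
  SrO: 6.171% × 2000 = 123.4 lb
  TiO2: 11.23% × 2000 = 224.6 lb
  ZrO2: 7.567% × 2000 = 151.3 lb
  SiO2: 54.96% × 2000 = 1099 lb
  Al2O3: 14.95% × 2000 = 299.0 lb
Oxide-by-oxide audit on the weights just shown, versus the basis set out (sums match the target masses up to rounding of the answer):
  B2O3: 182.6·0.5617 = 102.6 lb (target 102.6 lb)
  SrO: 176.2·0.7005 = 123.4 lb (target 123.4 lb)
  TiO2: 226.8·0.9901 = 224.6 lb (target 224.6 lb)
  ZrO2: 225.1·0.6724 = 151.4 lb (target 151.3 lb)
  SiO2: 225.1·0.3266 + 1031·0.9949 = 1099 lb (target 1099 lb)
  Al2O3: 297.1·0.9960 + 1031·0.003000 = 299.0 lb (target 299.0 lb)
Mass balance on the glass: Σ batch − LOI loss = 2000 lb (the Σ of target masses is 2000 lb; with the basis standing at 2000 lb — gaps are rounding artifacts).
Summing the batch: Σ batch = 2139 lb; ignition loss, Σ(batch × LOI) = 138.6 lb; yield = glass ÷ total batch = 93.52%.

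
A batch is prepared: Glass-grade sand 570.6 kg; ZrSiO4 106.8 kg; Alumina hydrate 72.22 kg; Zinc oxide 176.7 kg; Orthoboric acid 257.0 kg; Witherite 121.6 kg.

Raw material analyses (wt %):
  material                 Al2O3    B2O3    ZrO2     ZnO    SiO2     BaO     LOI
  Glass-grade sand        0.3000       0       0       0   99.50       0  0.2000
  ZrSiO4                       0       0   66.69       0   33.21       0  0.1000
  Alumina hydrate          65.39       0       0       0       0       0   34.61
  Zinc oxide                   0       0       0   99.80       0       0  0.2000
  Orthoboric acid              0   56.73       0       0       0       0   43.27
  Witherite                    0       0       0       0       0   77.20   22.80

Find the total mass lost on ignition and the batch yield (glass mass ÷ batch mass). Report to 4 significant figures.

LOI loss = 165.5 kg; glass = 1139 kg; yield = 87.32%

The intermediate values are shown, with 4-significant-digit rounding, across the worked steps; the whole derivation keeps full float precision from first step to last — every reported figure is rounded once only. Derived quantities are re-derived at full precision (glass mass, totals, yield, six oxide percentages, ignition loss) starting from the weights at 1139 kg of glass as quoted within problem or answer.
Material-by-material LOI:
  Glass-grade sand: 570.6 × 0.002000 = 1.141 kg
  ZrSiO4: 106.8 × 0.001000 = 0.1068 kg
  Alumina hydrate: 72.22 × 0.3461 = 25.00 kg
  Zinc oxide: 176.7 × 0.002000 = 0.3534 kg
  Orthoboric acid: 257.0 × 0.4327 = 111.2 kg
  Witherite: 121.6 × 0.2280 = 27.72 kg
Total LOI = 165.5 kg
Glass = batch − LOI = 1305 − 165.5 = 1139 kg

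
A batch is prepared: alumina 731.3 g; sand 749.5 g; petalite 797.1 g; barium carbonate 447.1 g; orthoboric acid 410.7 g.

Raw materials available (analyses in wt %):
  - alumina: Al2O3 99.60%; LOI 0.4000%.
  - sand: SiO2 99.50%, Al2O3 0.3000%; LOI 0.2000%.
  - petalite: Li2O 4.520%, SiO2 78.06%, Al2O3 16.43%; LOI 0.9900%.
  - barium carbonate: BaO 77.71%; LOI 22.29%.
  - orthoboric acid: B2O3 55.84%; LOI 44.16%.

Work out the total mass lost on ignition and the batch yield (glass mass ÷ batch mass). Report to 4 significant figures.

All arithmetic runs at full precision in every operation — intermediates are printed, rounded to 4 significant figures, at each printed step. Every reported figure takes a single rounding — the derived quantities (ignition loss, the totals, five oxide percentages, the yield, net glass mass) are carried starting from the weights on 2842 g of glass at full float precision, as quoted within problem or answer.
Per-material ignition loss:
  alumina: 731.3 × 0.004000 = 2.925 g
  sand: 749.5 × 0.002000 = 1.499 g
  petalite: 797.1 × 0.009900 = 7.891 g
  barium carbonate: 447.1 × 0.2229 = 99.66 g
  orthoboric acid: 410.7 × 0.4416 = 181.4 g
Total LOI = 293.3 g
Glass = batch − LOI = 3136 − 293.3 = 2842 g

LOI loss = 293.3 g; glass = 2842 g; yield = 90.65%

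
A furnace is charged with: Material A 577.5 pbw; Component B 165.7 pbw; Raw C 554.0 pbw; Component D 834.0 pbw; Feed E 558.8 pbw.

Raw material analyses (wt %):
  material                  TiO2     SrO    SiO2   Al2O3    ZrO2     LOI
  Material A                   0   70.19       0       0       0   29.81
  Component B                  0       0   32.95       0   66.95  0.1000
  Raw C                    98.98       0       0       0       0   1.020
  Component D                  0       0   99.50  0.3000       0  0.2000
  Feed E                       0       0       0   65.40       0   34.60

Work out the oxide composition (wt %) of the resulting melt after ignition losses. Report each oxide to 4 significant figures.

Glass mass = 2317 pbw (batch 2690 − LOI 373.0).
Composition: TiO2 23.67%, SrO 17.49%, SiO2 38.17%, Al2O3 15.88%, ZrO2 4.788%

The whole derivation maintains full float precision all the way through. In-progress results are shown rounded off to 4 significant figures in the printout. Each reported result is rounded once only. Derived quantities (yield, totals, the five compositions, net glass mass, ignition loss) are rebuilt using the weight values on 2317 pbw of glass at full precision, as quoted within the problem or the answer.
Per-oxide mass from batch:
  TiO2: 554.0·0.9898 = 548.3 pbw
  SrO: 577.5·0.7019 = 405.3 pbw
  SiO2: 165.7·0.3295 + 834.0·0.9950 = 884.4 pbw
  Al2O3: 834.0·0.003000 + 558.8·0.6540 = 368.0 pbw
  ZrO2: 165.7·0.6695 = 110.9 pbw
LOI: 577.5·0.2981 + 165.7·0.001000 + 554.0·0.01020 + 834.0·0.002000 + 558.8·0.3460 = 373.0 pbw
Net of LOI, the glass mass = 2690 − 373.0 = 2317 pbw (= the summed oxide contributions)
percent by weight: oxide/glass ×100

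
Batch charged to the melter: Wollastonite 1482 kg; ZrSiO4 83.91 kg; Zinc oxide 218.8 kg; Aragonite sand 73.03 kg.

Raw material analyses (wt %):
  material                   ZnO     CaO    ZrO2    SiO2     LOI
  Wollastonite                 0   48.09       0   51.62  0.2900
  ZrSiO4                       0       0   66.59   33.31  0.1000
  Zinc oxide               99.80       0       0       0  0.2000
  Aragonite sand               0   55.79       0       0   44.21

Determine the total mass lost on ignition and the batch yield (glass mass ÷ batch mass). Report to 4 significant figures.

In-progress results are printed with 4-significant-digit rounding alongside each step; exact precision is kept end to end — each reported value carries a single rounding — the derived quantities (glass mass, the four compositions, LOI, yield, totals) are re-derived in full precision from the batch weights on 1821 kg of glass, exactly as shown in question or answer.
Material-by-material LOI:
  Wollastonite: 1482 × 0.002900 = 4.298 kg
  ZrSiO4: 83.91 × 0.001000 = 0.08391 kg
  Zinc oxide: 218.8 × 0.002000 = 0.4376 kg
  Aragonite sand: 73.03 × 0.4421 = 32.29 kg
Total LOI = 37.11 kg
Glass = batch − LOI = 1858 − 37.11 = 1821 kg

LOI loss = 37.11 kg; glass = 1821 kg; yield = 98.00%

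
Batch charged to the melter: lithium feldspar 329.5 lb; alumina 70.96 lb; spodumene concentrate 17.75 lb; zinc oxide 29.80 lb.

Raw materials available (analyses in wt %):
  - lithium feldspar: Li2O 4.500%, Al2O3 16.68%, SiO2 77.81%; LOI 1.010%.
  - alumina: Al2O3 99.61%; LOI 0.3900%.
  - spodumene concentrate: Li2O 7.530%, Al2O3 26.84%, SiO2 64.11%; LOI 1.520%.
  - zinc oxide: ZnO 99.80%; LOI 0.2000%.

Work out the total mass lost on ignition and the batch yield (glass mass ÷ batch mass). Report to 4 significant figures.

LOI loss = 3.934 lb; glass = 444.1 lb; yield = 99.12%

Full precision is maintained throughout. Working values appear with 4-significant-digit rounding on the page; a single rounding produces each reported number. The derived quantities, including totals, net glass mass, four oxide percentages, yield, ignition loss, are recomputed using the weight values on 444.1 lb of glass at exact precision as set out in either problem or answer.
Loss on ignition, line by line:
  lithium feldspar: 329.5 × 0.01010 = 3.328 lb
  alumina: 70.96 × 0.003900 = 0.2767 lb
  spodumene concentrate: 17.75 × 0.01520 = 0.2698 lb
  zinc oxide: 29.80 × 0.002000 = 0.05960 lb
Total LOI = 3.934 lb
Glass = batch − LOI = 448.0 − 3.934 = 444.1 lb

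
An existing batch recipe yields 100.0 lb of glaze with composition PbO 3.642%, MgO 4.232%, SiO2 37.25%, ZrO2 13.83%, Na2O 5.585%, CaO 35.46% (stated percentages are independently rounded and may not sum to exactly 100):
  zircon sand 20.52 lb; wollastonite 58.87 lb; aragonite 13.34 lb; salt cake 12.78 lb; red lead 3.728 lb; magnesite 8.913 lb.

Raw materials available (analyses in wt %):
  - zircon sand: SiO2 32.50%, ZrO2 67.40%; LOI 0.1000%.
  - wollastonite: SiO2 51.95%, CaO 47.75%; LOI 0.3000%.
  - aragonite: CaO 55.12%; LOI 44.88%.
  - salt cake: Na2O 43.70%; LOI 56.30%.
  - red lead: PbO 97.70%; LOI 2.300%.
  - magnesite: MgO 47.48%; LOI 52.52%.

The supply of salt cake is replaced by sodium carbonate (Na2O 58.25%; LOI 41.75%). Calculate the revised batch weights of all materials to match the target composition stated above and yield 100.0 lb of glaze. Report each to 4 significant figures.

Revised batch per 100.0 lb glaze:
  zircon sand: 20.52 lb
  wollastonite: 58.87 lb
  aragonite: 13.34 lb
  sodium carbonate: 9.588 lb
  red lead: 3.728 lb
  magnesite: 8.913 lb
Total batch = 115.0 lb; LOI loss = 14.95 lb

Every computation runs at exact precision all the way through. Mid-chain values are displayed rounded off to 4 significant digits at each printed step; a single rounding completes each reported result — all derived quantities, which include six oxide percentages, LOI, the yield, net glass mass, totals, are rebuilt at full float precision, as given in the problem or the answer, starting from the weights for 100.0 lb of glass.
Target oxide masses per 100.0 lb glaze:
  PbO: 3.642% × 100.0 = 3.642 lb
  MgO: 4.232% × 100.0 = 4.232 lb
  SiO2: 37.25% × 100.0 = 37.25 lb
  ZrO2: 13.83% × 100.0 = 13.83 lb
  Na2O: 5.585% × 100.0 = 5.585 lb
  CaO: 35.46% × 100.0 = 35.46 lb
Checking each oxide sum per the reported batch figures, on the stated basis (oxide sums agree with the targets up to rounding of the answer):
  PbO: 3.728·0.9770 = 3.642 lb (target 3.642 lb)
  MgO: 8.913·0.4748 = 4.232 lb (target 4.232 lb)
  SiO2: 20.52·0.3250 + 58.87·0.5195 = 37.25 lb (target 37.25 lb)
  ZrO2: 20.52·0.6740 = 13.83 lb (target 13.83 lb)
  Na2O: 9.588·0.5825 = 5.585 lb (target 5.585 lb)
  CaO: 58.87·0.4775 + 13.34·0.5512 = 35.46 lb (target 35.46 lb)
Mass balance on the glass: Σ batch − LOI loss = 100.0 lb (targets for the oxides total 100.0 lb; basis as stated: 100.0 lb — differing by rounding only).
Adding the batch up: Σ batch = 115.0 lb; the LOI term Σ batch·LOI equals 14.95 lb; yield = glass ÷ total batch = 86.99%.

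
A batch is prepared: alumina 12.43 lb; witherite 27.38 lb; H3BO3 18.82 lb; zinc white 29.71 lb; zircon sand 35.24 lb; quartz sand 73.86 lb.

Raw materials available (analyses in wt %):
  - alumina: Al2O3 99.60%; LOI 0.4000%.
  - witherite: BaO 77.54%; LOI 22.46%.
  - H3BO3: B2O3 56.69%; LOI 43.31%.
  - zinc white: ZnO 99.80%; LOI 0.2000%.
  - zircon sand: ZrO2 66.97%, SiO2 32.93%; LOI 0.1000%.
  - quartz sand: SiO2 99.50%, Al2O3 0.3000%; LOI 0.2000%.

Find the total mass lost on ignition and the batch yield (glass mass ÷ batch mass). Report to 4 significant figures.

The whole derivation maintains exact precision at every stage — intermediates are displayed rounded off to 4 significant figures across the worked steps; each reported value is rounded a single time — derived quantities, including net glass mass, totals, yield, the six compositions, ignition loss, are rebuilt from the weighed amounts for 182.8 lb of glass in full float precision precisely as stated by question or answer.
Ignition loss by material:
  alumina: 12.43 × 0.004000 = 0.04972 lb
  witherite: 27.38 × 0.2246 = 6.150 lb
  H3BO3: 18.82 × 0.4331 = 8.151 lb
  zinc white: 29.71 × 0.002000 = 0.05942 lb
  zircon sand: 35.24 × 0.001000 = 0.03524 lb
  quartz sand: 73.86 × 0.002000 = 0.1477 lb
Total LOI = 14.59 lb
Glass = batch − LOI = 197.4 − 14.59 = 182.8 lb

LOI loss = 14.59 lb; glass = 182.8 lb; yield = 92.61%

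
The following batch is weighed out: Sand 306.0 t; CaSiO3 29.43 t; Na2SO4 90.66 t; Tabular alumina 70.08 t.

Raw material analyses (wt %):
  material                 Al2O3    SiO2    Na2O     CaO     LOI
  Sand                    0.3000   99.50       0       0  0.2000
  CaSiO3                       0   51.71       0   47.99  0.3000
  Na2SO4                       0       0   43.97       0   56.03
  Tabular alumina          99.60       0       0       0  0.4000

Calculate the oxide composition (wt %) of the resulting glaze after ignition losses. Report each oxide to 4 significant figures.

Intermediates are rounded to 4 significant figures when quoted. All internal work runs at full float precision in all steps. A single rounding yields each reported result. All derived quantities (the totals, four oxide percentages, LOI, yield, net glass mass) are rebuilt starting from the weights at 444.4 t of glass in full float precision, precisely as stated by question or answer.
Delivered oxide masses:
  Al2O3: 306.0·0.003000 + 70.08·0.9960 = 70.72 t
  SiO2: 306.0·0.9950 + 29.43·0.5171 = 319.7 t
  Na2O: 90.66·0.4397 = 39.86 t
  CaO: 29.43·0.4799 = 14.12 t
LOI: 306.0·0.002000 + 29.43·0.003000 + 90.66·0.5603 + 70.08·0.004000 = 51.78 t
Glass mass = batch − LOI = 496.2 − 51.78 = 444.4 t (matching Σ of the oxides)
wt %: oxide over glass, times 100

Glass mass = 444.4 t (batch 496.2 − LOI 51.78).
Composition: Al2O3 15.91%, SiO2 71.94%, Na2O 8.970%, CaO 3.178%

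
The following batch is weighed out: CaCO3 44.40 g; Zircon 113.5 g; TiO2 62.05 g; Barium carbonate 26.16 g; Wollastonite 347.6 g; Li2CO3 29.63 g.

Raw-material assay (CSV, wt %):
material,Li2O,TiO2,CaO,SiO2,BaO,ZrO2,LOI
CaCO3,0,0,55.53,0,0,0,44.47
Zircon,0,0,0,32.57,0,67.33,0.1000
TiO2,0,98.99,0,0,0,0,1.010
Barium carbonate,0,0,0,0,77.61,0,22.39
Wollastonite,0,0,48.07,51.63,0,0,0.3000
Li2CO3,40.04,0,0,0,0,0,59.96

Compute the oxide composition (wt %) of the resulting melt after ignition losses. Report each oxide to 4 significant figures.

Glass mass = 578.2 g (batch 623.3 − LOI 45.15).
Composition: Li2O 2.052%, TiO2 10.62%, CaO 33.16%, SiO2 37.43%, BaO 3.511%, ZrO2 13.22%

All arithmetic keeps full float precision through the solve. Mid-chain values are displayed rounded to four significant figures between the steps; each reported value is rounded just once — all derived quantities, including the yield, ignition loss, the totals, glass mass, six oxide percentages, are rebuilt using the weight values for 578.2 g of glass in full float precision, as set out in the problem or the answer.
Per-oxide mass from batch:
  Li2O: 29.63·0.4004 = 11.86 g
  TiO2: 62.05·0.9899 = 61.42 g
  CaO: 44.40·0.5553 + 347.6·0.4807 = 191.7 g
  SiO2: 113.5·0.3257 + 347.6·0.5163 = 216.4 g
  BaO: 26.16·0.7761 = 20.30 g
  ZrO2: 113.5·0.6733 = 76.42 g
LOI: 44.40·0.4447 + 113.5·0.001000 + 62.05·0.01010 + 26.16·0.2239 + 347.6·0.003000 + 29.63·0.5996 = 45.15 g
batch − LOI leaves glass = 623.3 − 45.15 = 578.2 g (consistent with Σ oxide mass)
wt %: oxide over glass, times 100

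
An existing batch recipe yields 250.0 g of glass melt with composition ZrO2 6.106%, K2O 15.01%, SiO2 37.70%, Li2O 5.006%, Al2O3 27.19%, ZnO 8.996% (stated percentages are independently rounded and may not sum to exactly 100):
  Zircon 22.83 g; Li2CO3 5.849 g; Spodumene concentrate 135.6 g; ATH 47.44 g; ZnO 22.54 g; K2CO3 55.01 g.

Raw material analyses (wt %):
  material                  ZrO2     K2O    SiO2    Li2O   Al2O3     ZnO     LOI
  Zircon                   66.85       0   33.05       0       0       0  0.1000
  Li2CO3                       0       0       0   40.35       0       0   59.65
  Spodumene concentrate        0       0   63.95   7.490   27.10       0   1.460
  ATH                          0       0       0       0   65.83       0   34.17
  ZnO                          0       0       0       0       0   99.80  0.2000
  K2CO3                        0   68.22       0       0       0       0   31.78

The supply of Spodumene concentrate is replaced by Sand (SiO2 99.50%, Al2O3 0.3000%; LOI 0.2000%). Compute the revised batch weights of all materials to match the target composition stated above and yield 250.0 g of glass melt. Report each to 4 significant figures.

All arithmetic runs at full float precision from start to finish — rounding to four significant digits extends to every intermediate as displayed — each reported value receives exactly one rounding — the derived quantities are computed in exact precision (six oxide percentages, totals, ignition loss, the yield, net glass mass) from the batch weights on 250.0 g of glass precisely as stated by either problem or answer.
Target masses of each oxide per 250.0 g glass melt:
  ZrO2: 6.106% × 250.0 = 15.26 g
  K2O: 15.01% × 250.0 = 37.52 g
  SiO2: 37.70% × 250.0 = 94.25 g
  Li2O: 5.006% × 250.0 = 12.52 g
  Al2O3: 27.19% × 250.0 = 67.97 g
  ZnO: 8.996% × 250.0 = 22.49 g
Balance tally, oxide-wise, from the weights as reported, per the basis as stated (every target is met by its sum within answer rounding):
  ZrO2: 22.83·0.6685 = 15.26 g (target 15.26 g)
  K2O: 55.01·0.6822 = 37.53 g (target 37.52 g)
  SiO2: 22.83·0.3305 + 87.14·0.9950 = 94.25 g (target 94.25 g)
  Li2O: 31.02·0.4035 = 12.52 g (target 12.52 g)
  Al2O3: 87.14·0.003000 + 102.9·0.6583 = 68.00 g (target 67.97 g)
  ZnO: 22.54·0.9980 = 22.49 g (target 22.49 g)
Auditing the glass mass value: batch total minus LOI = 250.1 g (the Σ of target masses is 250.0 g; stated basis 250.0 g — deltas are rounding alone).
Summing the batch: Σ batch = 321.4 g; ignition loss, Σ(batch × LOI) = 71.39 g; yield, glass over the total, = 77.79%.

Revised batch per 250.0 g glass melt:
  Zircon: 22.83 g
  Li2CO3: 31.02 g
  Sand: 87.14 g
  ATH: 102.9 g
  ZnO: 22.54 g
  K2CO3: 55.01 g
Total batch = 321.4 g; LOI loss = 71.39 g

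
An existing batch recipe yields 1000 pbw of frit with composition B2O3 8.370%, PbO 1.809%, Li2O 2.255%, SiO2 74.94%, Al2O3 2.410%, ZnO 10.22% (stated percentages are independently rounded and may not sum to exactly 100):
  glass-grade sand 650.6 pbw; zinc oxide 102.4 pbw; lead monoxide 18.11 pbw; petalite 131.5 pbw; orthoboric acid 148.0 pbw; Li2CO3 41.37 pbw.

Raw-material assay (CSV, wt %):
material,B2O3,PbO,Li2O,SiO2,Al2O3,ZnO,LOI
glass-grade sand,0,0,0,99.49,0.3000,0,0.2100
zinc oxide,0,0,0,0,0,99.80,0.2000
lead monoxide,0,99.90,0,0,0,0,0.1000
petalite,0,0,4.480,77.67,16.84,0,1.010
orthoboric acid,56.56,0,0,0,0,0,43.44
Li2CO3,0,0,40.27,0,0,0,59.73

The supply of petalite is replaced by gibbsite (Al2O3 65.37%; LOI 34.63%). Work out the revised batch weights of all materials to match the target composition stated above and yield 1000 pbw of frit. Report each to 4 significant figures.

All internal work holds full float precision in every operation. Rounding to 4 significant digits extends to every mid-chain value as shown; a single rounding yields every reported value. All derived quantities are re-derived from the batch weights per 1000 pbw of glass at exact precision (the yield, the totals, ignition loss, glass mass, the six compositions) as written in problem or answer.
Target oxide masses per 1000 pbw frit:
  B2O3: 8.370% × 1000 = 83.70 pbw
  PbO: 1.809% × 1000 = 18.09 pbw
  Li2O: 2.255% × 1000 = 22.55 pbw
  SiO2: 74.94% × 1000 = 749.4 pbw
  Al2O3: 2.410% × 1000 = 24.10 pbw
  ZnO: 10.22% × 1000 = 102.2 pbw
Balance tally, oxide-wise, applying the batch weights above, per the basis as stated (summed amounts equal target values within answer rounding):
  B2O3: 148.0·0.5656 = 83.71 pbw (target 83.70 pbw)
  PbO: 18.11·0.9990 = 18.09 pbw (target 18.09 pbw)
  Li2O: 56.00·0.4027 = 22.55 pbw (target 22.55 pbw)
  SiO2: 753.2·0.9949 = 749.4 pbw (target 749.4 pbw)
  Al2O3: 753.2·0.003000 + 33.41·0.6537 = 24.10 pbw (target 24.10 pbw)
  ZnO: 102.4·0.9980 = 102.2 pbw (target 102.2 pbw)
Glass-mass sanity pass: net batch after ignition = 1000 pbw (the Σ of target masses is 1000 pbw; stated basis 1000 pbw — any gap is answer rounding).
Batch total: Σ batch = 1111 pbw; LOI removed, Σ of batch·LOI: 111.1 pbw; yield: glass divided by total = 90.00%.

Revised batch per 1000 pbw frit:
  glass-grade sand: 753.2 pbw
  zinc oxide: 102.4 pbw
  lead monoxide: 18.11 pbw
  gibbsite: 33.41 pbw
  orthoboric acid: 148.0 pbw
  Li2CO3: 56.00 pbw
Total batch = 1111 pbw; LOI loss = 111.1 pbw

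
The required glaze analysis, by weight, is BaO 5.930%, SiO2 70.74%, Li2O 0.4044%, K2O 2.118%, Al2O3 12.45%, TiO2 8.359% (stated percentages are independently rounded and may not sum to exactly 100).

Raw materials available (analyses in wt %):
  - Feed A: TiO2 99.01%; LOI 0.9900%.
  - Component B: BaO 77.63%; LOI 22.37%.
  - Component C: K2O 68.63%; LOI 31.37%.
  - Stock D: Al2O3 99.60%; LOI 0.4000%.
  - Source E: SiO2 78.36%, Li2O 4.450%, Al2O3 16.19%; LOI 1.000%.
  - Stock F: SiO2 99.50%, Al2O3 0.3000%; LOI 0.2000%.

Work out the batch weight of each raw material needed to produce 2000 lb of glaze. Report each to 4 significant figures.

Values along the way are displayed rounded off to 4 significant figures within the worked lines; each numeric step runs at exact precision from start to finish; each reported value sees exactly one rounding. All derived quantities are re-derived in full float precision (ignition loss, the yield, glass mass, the totals, the six compositions) using the weight values per 2000 lb of glass as they appear in the problem or answer text.
Target oxide masses per 2000 lb glaze:
  BaO: 5.930% × 2000 = 118.6 lb
  SiO2: 70.74% × 2000 = 1415 lb
  Li2O: 0.4044% × 2000 = 8.088 lb
  K2O: 2.118% × 2000 = 42.36 lb
  Al2O3: 12.45% × 2000 = 249.0 lb
  TiO2: 8.359% × 2000 = 167.2 lb
Sums-versus-targets review working from each reported weight, at the basis given (delivered sums recover each target given rounding of the digits):
  BaO: 152.8·0.7763 = 118.6 lb (target 118.6 lb)
  SiO2: 181.8·0.7836 + 1279·0.9950 = 1415 lb (target 1415 lb)
  Li2O: 181.8·0.04450 = 8.090 lb (target 8.088 lb)
  K2O: 61.72·0.6863 = 42.36 lb (target 42.36 lb)
  Al2O3: 216.6·0.9960 + 181.8·0.1619 + 1279·0.003000 = 249.0 lb (target 249.0 lb)
  TiO2: 168.9·0.9901 = 167.2 lb (target 167.2 lb)
The glass-mass cross-check: batch Σ − ignition loss = 2000 lb (targets for the oxides total 2000 lb; versus the stated basis of 2000 lb — differing by rounding only).
Batch total: Σ batch = 2061 lb; ignition loss, Σ(batch × LOI) = 60.46 lb; yield, glass over the total, = 97.07%.

Batch per 2000 lb glaze:
  Feed A: 168.9 lb
  Component B: 152.8 lb
  Component C: 61.72 lb
  Stock D: 216.6 lb
  Source E: 181.8 lb
  Stock F: 1279 lb
Total batch = 2061 lb; LOI loss = 60.46 lb; yield = 97.07%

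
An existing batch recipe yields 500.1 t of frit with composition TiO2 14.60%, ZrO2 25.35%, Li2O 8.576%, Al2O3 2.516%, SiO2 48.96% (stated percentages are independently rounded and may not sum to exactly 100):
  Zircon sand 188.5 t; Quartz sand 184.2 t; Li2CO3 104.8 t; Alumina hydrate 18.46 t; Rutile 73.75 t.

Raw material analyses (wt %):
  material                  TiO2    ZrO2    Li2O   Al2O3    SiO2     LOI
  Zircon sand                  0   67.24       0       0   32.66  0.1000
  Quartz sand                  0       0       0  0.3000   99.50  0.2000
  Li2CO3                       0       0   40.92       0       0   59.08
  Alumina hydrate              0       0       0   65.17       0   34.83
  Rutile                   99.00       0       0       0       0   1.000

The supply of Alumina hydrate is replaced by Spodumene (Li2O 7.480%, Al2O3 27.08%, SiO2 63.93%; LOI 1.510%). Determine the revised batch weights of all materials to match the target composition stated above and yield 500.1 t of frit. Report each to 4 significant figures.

Revised batch per 500.1 t frit:
  Zircon sand: 188.5 t
  Quartz sand: 155.4 t
  Li2CO3: 96.63 t
  Spodumene: 44.74 t
  Rutile: 73.75 t
Total batch = 559.0 t; LOI loss = 59.00 t

All arithmetic holds exact precision through every step — mid-chain values are shown with 4-significant-digit rounding between the steps — each reported number is rounded exactly once. The derived quantities are computed using the weight values on 500.1 t of glass at full precision (the five compositions, yield, totals, ignition loss, net glass mass) exactly as shown in the question or the answer.
Oxide-by-oxide targets in 500.1 t frit:
  TiO2: 14.60% × 500.1 = 73.01 t
  ZrO2: 25.35% × 500.1 = 126.8 t
  Li2O: 8.576% × 500.1 = 42.89 t
  Al2O3: 2.516% × 500.1 = 12.58 t
  SiO2: 48.96% × 500.1 = 244.8 t
Mass-balance tally per oxide working from each reported weight, at the basis given (sums match the target masses net of answer rounding effects):
  TiO2: 73.75·0.9900 = 73.01 t (target 73.01 t)
  ZrO2: 188.5·0.6724 = 126.7 t (target 126.8 t)
  Li2O: 96.63·0.4092 + 44.74·0.07480 = 42.89 t (target 42.89 t)
  Al2O3: 155.4·0.003000 + 44.74·0.2708 = 12.58 t (target 12.58 t)
  SiO2: 188.5·0.3266 + 155.4·0.9950 + 44.74·0.6393 = 244.8 t (target 244.8 t)
Mass balance on the glass: whole batch net of LOI = 500.0 t (summing oxide targets gives 500.1 t; basis as stated: 500.1 t — any gap is answer rounding).
Adding the batch up: Σ batch = 559.0 t; LOI loss = Σ batch·LOI = 59.00 t; the yield ratio, glass ÷ batch: 89.45%.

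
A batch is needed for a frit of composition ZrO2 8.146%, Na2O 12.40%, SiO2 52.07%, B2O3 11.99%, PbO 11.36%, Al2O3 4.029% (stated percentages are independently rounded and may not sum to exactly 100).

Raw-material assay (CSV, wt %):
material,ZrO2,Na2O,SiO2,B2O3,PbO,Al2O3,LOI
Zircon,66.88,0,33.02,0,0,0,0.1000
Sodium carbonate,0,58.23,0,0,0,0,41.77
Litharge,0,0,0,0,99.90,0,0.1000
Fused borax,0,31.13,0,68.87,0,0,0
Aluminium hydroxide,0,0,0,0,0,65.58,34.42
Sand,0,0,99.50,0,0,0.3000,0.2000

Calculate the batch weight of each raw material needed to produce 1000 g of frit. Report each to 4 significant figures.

Working values appear (rounded to 4 significant figures) in the printout. All internal work carries full precision from first step to last — each reported number sees exactly one rounding; all derived quantities, which include net glass mass, the six compositions, yield, the totals, ignition loss, are re-derived in exact precision, precisely as stated by problem or answer, from the weighed amounts for 1000 g of glass.
Oxide-by-oxide targets in 1000 g frit:
  ZrO2: 8.146% × 1000 = 81.46 g
  Na2O: 12.40% × 1000 = 124.0 g
  SiO2: 52.07% × 1000 = 520.7 g
  B2O3: 11.99% × 1000 = 119.9 g
  PbO: 11.36% × 1000 = 113.6 g
  Al2O3: 4.029% × 1000 = 40.29 g
Verifying the oxide balance per the reported batch figures, against the basis in use (delivered sums recover each target inside rounding margins):
  ZrO2: 121.8·0.6688 = 81.46 g (target 81.46 g)
  Na2O: 119.9·0.5823 + 174.1·0.3113 = 124.0 g (target 124.0 g)
  SiO2: 121.8·0.3302 + 482.9·0.9950 = 520.7 g (target 520.7 g)
  B2O3: 174.1·0.6887 = 119.9 g (target 119.9 g)
  PbO: 113.7·0.9990 = 113.6 g (target 113.6 g)
  Al2O3: 59.23·0.6558 + 482.9·0.003000 = 40.29 g (target 40.29 g)
Glass-mass closure: the batch minus its LOI: 1000 g (targets for the oxides total 1000 g; the stated basis being 1000 g — deltas are rounding alone).
Batch total: Σ batch = 1072 g; Σ batch·LOI gives LOI loss = 71.67 g; yield, glass over the total, = 93.31%.

Batch per 1000 g frit:
  Zircon: 121.8 g
  Sodium carbonate: 119.9 g
  Litharge: 113.7 g
  Fused borax: 174.1 g
  Aluminium hydroxide: 59.23 g
  Sand: 482.9 g
Total batch = 1072 g; LOI loss = 71.67 g; yield = 93.31%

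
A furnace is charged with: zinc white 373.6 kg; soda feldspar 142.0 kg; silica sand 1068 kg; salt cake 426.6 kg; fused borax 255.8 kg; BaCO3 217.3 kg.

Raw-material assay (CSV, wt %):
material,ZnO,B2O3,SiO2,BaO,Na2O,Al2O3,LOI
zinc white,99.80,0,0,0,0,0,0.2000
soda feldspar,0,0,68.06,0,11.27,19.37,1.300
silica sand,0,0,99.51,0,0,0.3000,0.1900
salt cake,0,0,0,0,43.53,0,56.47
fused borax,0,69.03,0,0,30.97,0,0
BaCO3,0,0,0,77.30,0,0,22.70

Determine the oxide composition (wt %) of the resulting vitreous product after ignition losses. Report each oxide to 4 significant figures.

Glass mass = 2188 kg (batch 2483 − LOI 294.9).
Composition: ZnO 17.04%, B2O3 8.069%, SiO2 52.98%, BaO 7.675%, Na2O 12.84%, Al2O3 1.403%

The intermediate values are printed rounded to 4 significant figures alongside each step; each numeric step carries full precision through every step — each reported value is rounded just once — the derived quantities (ignition loss, glass mass, six oxide percentages, the yield, the totals) are recomputed at exact precision from the weighed amounts per 2188 kg of glass, exactly as shown in problem or answer.
Delivered oxide masses:
  ZnO: 373.6·0.9980 = 372.9 kg
  B2O3: 255.8·0.6903 = 176.6 kg
  SiO2: 142.0·0.6806 + 1068·0.9951 = 1159 kg
  BaO: 217.3·0.7730 = 168.0 kg
  Na2O: 142.0·0.1127 + 426.6·0.4353 + 255.8·0.3097 = 280.9 kg
  Al2O3: 142.0·0.1937 + 1068·0.003000 = 30.71 kg
LOI: 373.6·0.002000 + 142.0·0.01300 + 1068·0.001900 + 426.6·0.5647 + 217.3·0.2270 = 294.9 kg
Glass = total batch minus LOI = 2483 − 294.9 = 2188 kg (matching Σ of the oxides)
each wt % is 100 × oxide ÷ glass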